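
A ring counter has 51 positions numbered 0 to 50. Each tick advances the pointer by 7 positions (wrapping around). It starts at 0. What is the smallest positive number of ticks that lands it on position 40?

7⁻¹ ≡ 22 (mod 51) because 7·22 = 154 = 3·51 + 1.
So x ≡ 22·40 = 880 ≡ 13 (mod 51).
Check: 7·13 = 91 = 1·51 + 40.

13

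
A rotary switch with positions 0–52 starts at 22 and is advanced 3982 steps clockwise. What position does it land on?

3982 mod 53 = 7 (since 75·53 = 3975).
(22 + 7) mod 53 = 29.

29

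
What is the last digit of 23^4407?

The units digit of 23^n cycles with period 4: 3, 9, 7, 1, …
4407 leaves remainder 3 on division by 4, so 23^4407 ends in 7.

7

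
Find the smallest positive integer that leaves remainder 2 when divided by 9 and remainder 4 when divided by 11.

92

Since 11·5 ≡ 1 (mod 9), take x = 4 + 11·((2−4)·5 mod 9) = 4 + 11·8 = 92.
Check: 92 mod 9 = 2, 92 mod 11 = 4.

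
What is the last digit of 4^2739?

4

Powers of 4 mod 10 repeat with period 2: 4, 6.
2739 mod 2 = 1, so the last digit matches 4^1 = 4.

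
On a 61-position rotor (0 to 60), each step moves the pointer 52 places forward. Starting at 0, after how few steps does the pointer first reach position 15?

The inverse of 52 mod 61 is 27 (since 52·27 = 1404 ≡ 1).
So x ≡ 27·15 = 405 ≡ 39 (mod 61).

39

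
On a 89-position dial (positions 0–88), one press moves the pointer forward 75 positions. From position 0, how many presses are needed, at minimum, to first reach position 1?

19

89 = 1·75 + 14
75 = 5·14 + 5
14 = 2·5 + 4
5 = 1·4 + 1
4 = 4·1 + 0
Back-substituting gives 75·19 ≡ 1 (mod 89).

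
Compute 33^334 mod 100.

By repeated squaring mod 100: 33^1≡33, 33^2≡89, 33^4≡21, 33^8≡41, 33^16≡81, 33^32≡61, 33^64≡21, 33^128≡41, 33^256≡81.
334 = 2 + 4 + 8 + 64 + 256, so 33^334 ≡ 89·21·41·21·81 ≡ 29 (mod 100).

29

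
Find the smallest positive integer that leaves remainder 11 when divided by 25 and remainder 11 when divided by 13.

Since 13·2 ≡ 1 (mod 25), take x = 11 + 13·((11−11)·2 mod 25) = 11 + 13·0 = 11.
Check: 11 mod 25 = 11, 11 mod 13 = 11.

11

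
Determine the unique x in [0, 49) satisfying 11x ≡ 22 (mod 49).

2

The inverse of 11 mod 49 is 9 (since 11·9 = 99 ≡ 1).
Multiplying both sides by 9: x ≡ 9·22 = 198 ≡ 2 (mod 49).
Check: 11·2 = 22 = 0·49 + 22.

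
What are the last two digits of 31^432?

61

Square-and-reduce mod 100: 31^1≡31, 31^2≡61, 31^4≡21, 31^8≡41, 31^16≡81, 31^32≡61, 31^64≡21, 31^128≡41, 31^256≡81.
Since 432 = 16 + 32 + 128 + 256 in binary, 31^432 ≡ 81·61·41·81 ≡ 61 (mod 100).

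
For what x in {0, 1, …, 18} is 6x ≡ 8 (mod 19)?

14

6⁻¹ ≡ 16 (mod 19) because 6·16 = 96 = 5·19 + 1.
So x ≡ 16·8 = 128 ≡ 14 (mod 19).
Check: 6·14 = 84 = 4·19 + 8.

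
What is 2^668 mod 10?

6

Last digits of 2^n: 2, 4, 8, 6 (period 4).
668 leaves remainder 0 on division by 4, so 2^668 ends in 6.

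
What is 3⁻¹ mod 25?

17

3·17 = 51 = 2·25 + 1, so 3⁻¹ ≡ 17 (mod 25).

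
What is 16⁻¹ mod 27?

16·22 = 352 = 13·27 + 1, so 16⁻¹ ≡ 22 (mod 27).

22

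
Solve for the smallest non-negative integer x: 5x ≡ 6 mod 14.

The inverse of 5 mod 14 is 3 (since 5·3 = 15 ≡ 1).
Multiplying both sides by 3: x ≡ 3·6 = 18 ≡ 4 (mod 14).
Check: 5·4 = 20 = 1·14 + 6.

4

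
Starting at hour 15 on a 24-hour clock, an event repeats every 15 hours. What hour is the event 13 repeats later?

13·15 = 195.
195 mod 24 = 3 (since 8·24 = 192).
(15 + 3) mod 24 = 18.

18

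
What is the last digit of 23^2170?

The units digit of 23^n cycles with period 4: 3, 9, 7, 1, …
2170 mod 4 = 2, so the last digit matches 3^2 = 9.

9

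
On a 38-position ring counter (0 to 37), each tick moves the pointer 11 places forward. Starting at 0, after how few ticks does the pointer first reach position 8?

11⁻¹ ≡ 7 (mod 38) because 11·7 = 77 = 2·38 + 1.
Multiplying both sides by 7: x ≡ 7·8 = 56 ≡ 18 (mod 38).

18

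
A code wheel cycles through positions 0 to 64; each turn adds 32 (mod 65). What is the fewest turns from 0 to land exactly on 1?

63

65 = 2·32 + 1
32 = 32·1 + 0
Back-substituting gives 32·63 ≡ 1 (mod 65).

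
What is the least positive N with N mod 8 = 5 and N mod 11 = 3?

69

Since 11·3 ≡ 1 (mod 8), take x = 3 + 11·((5−3)·3 mod 8) = 3 + 11·6 = 69.
Check: 69 mod 8 = 5, 69 mod 11 = 3.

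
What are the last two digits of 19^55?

99

By repeated squaring mod 100: 19^1≡19, 19^2≡61, 19^4≡21, 19^8≡41, 19^16≡81, 19^32≡61.
55 = 1 + 2 + 4 + 16 + 32, so 19^55 ≡ 19·61·21·81·61 ≡ 99 (mod 100).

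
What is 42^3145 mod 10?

2

Powers of 2 mod 10 repeat with period 4: 2, 4, 8, 6.
3145 mod 4 = 1, so the last digit matches 2^1 = 2.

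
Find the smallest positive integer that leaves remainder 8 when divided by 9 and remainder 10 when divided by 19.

143

Since 19·1 ≡ 1 (mod 9), take x = 10 + 19·((8−10)·1 mod 9) = 10 + 19·7 = 143.
Check: 143 mod 9 = 8, 143 mod 19 = 10.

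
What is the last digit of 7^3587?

3

The units digit of 7^n cycles with period 4: 7, 9, 3, 1, …
3587 mod 4 = 3, so the last digit matches 7^3 = 3.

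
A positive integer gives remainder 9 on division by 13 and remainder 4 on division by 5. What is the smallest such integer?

9

x ≡ 4 (mod 5) gives x ∈ {4, 9}.
The first of these with x mod 13 = 9 is 9.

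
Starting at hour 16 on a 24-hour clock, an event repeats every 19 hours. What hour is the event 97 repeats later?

11

97·19 = 1843.
1843 mod 24 = 19 (since 76·24 = 1824).
(16 + 19) mod 24 = 11.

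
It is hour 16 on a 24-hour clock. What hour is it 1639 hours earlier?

Dividing 1639 by 24 gives quotient 68 and remainder 7.
(16 − 7) mod 24 = 9.

9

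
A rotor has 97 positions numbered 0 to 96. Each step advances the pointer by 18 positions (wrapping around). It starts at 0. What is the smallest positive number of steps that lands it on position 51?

18⁻¹ ≡ 27 (mod 97) because 18·27 = 486 = 5·97 + 1.
So x ≡ 27·51 = 1377 ≡ 19 (mod 97).
Check: 18·19 = 342 = 3·97 + 51.

19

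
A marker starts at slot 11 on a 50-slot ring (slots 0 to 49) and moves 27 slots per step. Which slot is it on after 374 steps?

374·27 = 10098.
Dividing 10098 by 50 gives quotient 201 and remainder 48.
(11 + 48) mod 50 = 9.

9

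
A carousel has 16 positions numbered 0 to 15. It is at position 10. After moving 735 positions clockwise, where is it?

9

735 mod 16 = 15 (since 45·16 = 720).
(10 + 15) mod 16 = 9.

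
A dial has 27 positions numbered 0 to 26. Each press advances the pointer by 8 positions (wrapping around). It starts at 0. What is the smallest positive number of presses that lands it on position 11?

8⁻¹ ≡ 17 (mod 27) because 8·17 = 136 = 5·27 + 1.
So x ≡ 17·11 = 187 ≡ 25 (mod 27).

25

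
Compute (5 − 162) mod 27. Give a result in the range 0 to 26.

162 = 6·27 + 0, so 162 mod 27 = 0.
(5 − 0) mod 27 = 5.

5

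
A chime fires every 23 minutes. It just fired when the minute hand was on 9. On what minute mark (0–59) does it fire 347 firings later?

10

347·23 = 7981.
7981 mod 60 = 1 (since 133·60 = 7980).
(9 + 1) mod 60 = 10.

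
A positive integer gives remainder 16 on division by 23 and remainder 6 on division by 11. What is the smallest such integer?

x ≡ 6 (mod 11) gives x ∈ {6, 17, 28, 39}.
The first of these with x mod 23 = 16 is 39.

39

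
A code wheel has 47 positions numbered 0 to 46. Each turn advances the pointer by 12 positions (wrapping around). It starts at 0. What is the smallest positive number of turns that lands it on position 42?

27

12⁻¹ ≡ 4 (mod 47) because 12·4 = 48 = 1·47 + 1.
Multiplying both sides by 4: x ≡ 4·42 = 168 ≡ 27 (mod 47).
Check: 12·27 = 324 = 6·47 + 42.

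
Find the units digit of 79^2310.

1

Powers of 9 mod 10 repeat with period 2: 9, 1.
2310 mod 2 = 0, so the last digit matches 9^2 = 1.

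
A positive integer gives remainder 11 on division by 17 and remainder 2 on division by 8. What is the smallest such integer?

x ≡ 2 (mod 8) gives x ∈ {2, 10, 18, 26, 34, 42, 50, 58, …}.
The first of these with x mod 17 = 11 is 130.

130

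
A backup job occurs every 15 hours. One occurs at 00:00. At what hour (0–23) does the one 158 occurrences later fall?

18

158·15 = 2370.
2370 mod 24 = 18 (since 98·24 = 2352).
(0 + 18) mod 24 = 18.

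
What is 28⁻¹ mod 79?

28·48 = 1344 = 17·79 + 1, so 28⁻¹ ≡ 48 (mod 79).

48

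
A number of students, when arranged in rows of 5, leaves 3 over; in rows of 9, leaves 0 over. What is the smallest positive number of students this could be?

18

x ≡ 3 (mod 5) gives x ∈ {3, 8, 13, 18}.
The first of these with x mod 9 = 0 is 18.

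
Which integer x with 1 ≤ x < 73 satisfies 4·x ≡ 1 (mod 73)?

4·55 = 220 = 3·73 + 1, so 4⁻¹ ≡ 55 (mod 73).

55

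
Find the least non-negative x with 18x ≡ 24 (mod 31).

22

18⁻¹ ≡ 19 (mod 31) because 18·19 = 342 = 11·31 + 1.
So x ≡ 19·24 = 456 ≡ 22 (mod 31).
Check: 18·22 = 396 = 12·31 + 24.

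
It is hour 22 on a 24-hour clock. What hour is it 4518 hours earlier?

16

4518 − 188·24 = 6, so 4518 ≡ 6 (mod 24).
(22 − 6) mod 24 = 16.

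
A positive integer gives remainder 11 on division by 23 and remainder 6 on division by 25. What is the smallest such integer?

x ≡ 11 (mod 23) gives x ∈ {11, 34, 57, 80, 103, 126, 149, 172, …}.
The first of these with x mod 25 = 6 is 356.

356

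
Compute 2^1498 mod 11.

3

Successive squares of 2 mod 11: 2^1≡2, 2^2≡4, 2^4≡5, 2^8≡3, 2^16≡9, 2^32≡4, 2^64≡5, 2^128≡3, 2^256≡9, 2^512≡4, 2^1024≡5.
Since 1498 = 2 + 8 + 16 + 64 + 128 + 256 + 1024 in binary, 2^1498 ≡ 4·3·9·5·3·9·5 ≡ 3 (mod 11).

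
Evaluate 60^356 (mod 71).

By repeated squaring mod 71: 60^1≡60, 60^2≡50, 60^4≡15, 60^8≡12, 60^16≡2, 60^32≡4, 60^64≡16, 60^128≡43, 60^256≡3.
Since 356 = 4 + 32 + 64 + 256 in binary, 60^356 ≡ 15·4·16·3 ≡ 40 (mod 71).

40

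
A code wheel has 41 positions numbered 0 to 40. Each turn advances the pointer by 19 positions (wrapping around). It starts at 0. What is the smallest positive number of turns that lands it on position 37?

The inverse of 19 mod 41 is 13 (since 19·13 = 247 ≡ 1).
So x ≡ 13·37 = 481 ≡ 30 (mod 41).

30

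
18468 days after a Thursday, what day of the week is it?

Saturday

18468 mod 7 = 2 (since 2638·7 = 18466).
Thursday + 2 days → Saturday.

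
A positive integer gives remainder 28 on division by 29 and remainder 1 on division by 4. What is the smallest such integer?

x ≡ 1 (mod 4) gives x ∈ {1, 5, 9, 13, 17, 21, 25, 29, …}.
The first of these with x mod 29 = 28 is 57.

57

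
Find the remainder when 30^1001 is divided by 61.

Square-and-reduce mod 61: 30^1≡30, 30^2≡46, 30^4≡42, 30^8≡56, 30^16≡25, 30^32≡15, 30^64≡42, 30^128≡56, 30^256≡25, 30^512≡15.
1001 = 1 + 8 + 32 + 64 + 128 + 256 + 512, so 30^1001 ≡ 30·56·15·42·56·25·15 ≡ 7 (mod 61).

7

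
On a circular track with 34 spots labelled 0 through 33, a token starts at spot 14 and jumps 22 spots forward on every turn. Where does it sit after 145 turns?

8

145·22 = 3190.
3190 mod 34 = 28 (since 93·34 = 3162).
(14 + 28) mod 34 = 8.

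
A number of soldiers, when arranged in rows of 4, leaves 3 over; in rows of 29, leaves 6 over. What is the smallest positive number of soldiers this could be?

35

x ≡ 3 (mod 4) gives x ∈ {3, 7, 11, 15, 19, 23, 27, 31, …}.
The first of these with x mod 29 = 6 is 35.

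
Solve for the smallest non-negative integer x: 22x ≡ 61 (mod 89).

23

22⁻¹ ≡ 85 (mod 89) because 22·85 = 1870 = 21·89 + 1.
Multiplying both sides by 85: x ≡ 85·61 = 5185 ≡ 23 (mod 89).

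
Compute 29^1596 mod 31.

Successive squares of 29 mod 31: 29^1≡29, 29^2≡4, 29^4≡16, 29^8≡8, 29^16≡2, 29^32≡4, 29^64≡16, 29^128≡8, 29^256≡2, 29^512≡4, 29^1024≡16.
Since 1596 = 4 + 8 + 16 + 32 + 512 + 1024 in binary, 29^1596 ≡ 16·8·2·4·4·16 ≡ 2 (mod 31).

2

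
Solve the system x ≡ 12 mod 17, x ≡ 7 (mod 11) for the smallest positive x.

29

Since 11·14 ≡ 1 (mod 17), take x = 7 + 11·((12−7)·14 mod 17) = 7 + 11·2 = 29.
Check: 29 mod 17 = 12, 29 mod 11 = 7.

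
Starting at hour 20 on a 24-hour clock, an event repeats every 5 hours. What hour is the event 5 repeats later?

5·5 = 25.
25 mod 24 = 1 (since 1·24 = 24).
(20 + 1) mod 24 = 21.

21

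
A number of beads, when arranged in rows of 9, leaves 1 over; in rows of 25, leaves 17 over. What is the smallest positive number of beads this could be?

Since 25·4 ≡ 1 (mod 9), take x = 17 + 25·((1−17)·4 mod 9) = 17 + 25·8 = 217.
Check: 217 mod 9 = 1, 217 mod 25 = 17.

217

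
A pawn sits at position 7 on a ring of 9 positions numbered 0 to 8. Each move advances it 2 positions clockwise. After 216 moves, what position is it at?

7

216·2 = 432.
432 mod 9 = 0 (since 48·9 = 432).
(7 + 0) mod 9 = 7.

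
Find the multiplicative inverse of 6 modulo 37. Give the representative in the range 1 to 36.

31

6·31 = 186 = 5·37 + 1, so 6⁻¹ ≡ 31 (mod 37).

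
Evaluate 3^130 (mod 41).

9

Square-and-reduce mod 41: 3^1≡3, 3^2≡9, 3^4≡40, 3^8≡1, 3^16≡1, 3^32≡1, 3^64≡1, 3^128≡1.
Since 130 = 2 + 128 in binary, 3^130 ≡ 9·1 ≡ 9 (mod 41).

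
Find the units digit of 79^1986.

1

The units digit of 79^n cycles with period 2: 9, 1, …
1986 leaves remainder 0 on division by 2, so 79^1986 ends in 1.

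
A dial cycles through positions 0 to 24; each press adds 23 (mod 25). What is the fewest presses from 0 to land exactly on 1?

12

23·12 = 276 = 11·25 + 1, so 23⁻¹ ≡ 12 (mod 25).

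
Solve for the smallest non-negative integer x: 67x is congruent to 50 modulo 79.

67⁻¹ ≡ 46 (mod 79) because 67·46 = 3082 = 39·79 + 1.
Multiplying both sides by 46: x ≡ 46·50 = 2300 ≡ 9 (mod 79).

9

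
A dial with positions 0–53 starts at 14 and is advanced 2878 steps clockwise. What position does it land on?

30

2878 mod 54 = 16 (since 53·54 = 2862).
(14 + 16) mod 54 = 30.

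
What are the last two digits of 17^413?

37

Successive squares of 17 mod 100: 17^1≡17, 17^2≡89, 17^4≡21, 17^8≡41, 17^16≡81, 17^32≡61, 17^64≡21, 17^128≡41, 17^256≡81.
Since 413 = 1 + 4 + 8 + 16 + 128 + 256 in binary, 17^413 ≡ 17·21·41·81·41·81 ≡ 37 (mod 100).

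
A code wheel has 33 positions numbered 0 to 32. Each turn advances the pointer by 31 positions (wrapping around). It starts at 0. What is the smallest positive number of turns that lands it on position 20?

23

The inverse of 31 mod 33 is 16 (since 31·16 = 496 ≡ 1).
Multiplying both sides by 16: x ≡ 16·20 = 320 ≡ 23 (mod 33).
Check: 31·23 = 713 = 21·33 + 20.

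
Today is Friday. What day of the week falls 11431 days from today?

Dividing 11431 by 7 gives quotient 1633 and remainder 0.
Friday + 0 days → Friday.

Friday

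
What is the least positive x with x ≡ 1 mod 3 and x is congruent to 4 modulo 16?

Since 16·1 ≡ 1 (mod 3), take x = 4 + 16·((1−4)·1 mod 3) = 4 + 16·0 = 4.
Check: 4 mod 3 = 1, 4 mod 16 = 4.

4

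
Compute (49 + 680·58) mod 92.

680·58 = 39440.
39440 − 428·92 = 64, so 39440 ≡ 64 (mod 92).
(49 + 64) mod 92 = 21.

21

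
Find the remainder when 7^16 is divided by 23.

6

By repeated squaring mod 23: 7^1≡7, 7^2≡3, 7^4≡9, 7^8≡12, 7^16≡6.
Since 16 = 16 in binary, 7^16 ≡ 6 ≡ 6 (mod 23).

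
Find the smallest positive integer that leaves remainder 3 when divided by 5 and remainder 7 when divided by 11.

18

Since 11·1 ≡ 1 (mod 5), take x = 7 + 11·((3−7)·1 mod 5) = 7 + 11·1 = 18.
Check: 18 mod 5 = 3, 18 mod 11 = 7.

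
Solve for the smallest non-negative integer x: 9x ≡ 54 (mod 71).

6

The inverse of 9 mod 71 is 8 (since 9·8 = 72 ≡ 1).
Multiplying both sides by 8: x ≡ 8·54 = 432 ≡ 6 (mod 71).
Check: 9·6 = 54 = 0·71 + 54.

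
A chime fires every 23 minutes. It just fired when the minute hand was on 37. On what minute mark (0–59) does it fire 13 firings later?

36

13·23 = 299.
299 − 4·60 = 59, so 299 ≡ 59 (mod 60).
(37 + 59) mod 60 = 36.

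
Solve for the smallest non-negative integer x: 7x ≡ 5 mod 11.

7

7⁻¹ ≡ 8 (mod 11) because 7·8 = 56 = 5·11 + 1.
So x ≡ 8·5 = 40 ≡ 7 (mod 11).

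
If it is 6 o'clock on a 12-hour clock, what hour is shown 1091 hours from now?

1091 mod 12 = 11 (since 90·12 = 1080).
6 + 11 → 5 on a 12-hour dial.

5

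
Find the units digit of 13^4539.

Last digits of 3^n: 3, 9, 7, 1 (period 4).
4539 leaves remainder 3 on division by 4, so 13^4539 ends in 7.

7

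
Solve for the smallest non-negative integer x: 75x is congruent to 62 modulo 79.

24

75⁻¹ ≡ 59 (mod 79) because 75·59 = 4425 = 56·79 + 1.
Multiplying both sides by 59: x ≡ 59·62 = 3658 ≡ 24 (mod 79).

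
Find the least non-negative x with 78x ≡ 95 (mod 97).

The inverse of 78 mod 97 is 51 (since 78·51 = 3978 ≡ 1).
So x ≡ 51·95 = 4845 ≡ 92 (mod 97).
Check: 78·92 = 7176 = 73·97 + 95.

92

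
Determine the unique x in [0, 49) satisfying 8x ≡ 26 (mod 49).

40

8⁻¹ ≡ 43 (mod 49) because 8·43 = 344 = 7·49 + 1.
Multiplying both sides by 43: x ≡ 43·26 = 1118 ≡ 40 (mod 49).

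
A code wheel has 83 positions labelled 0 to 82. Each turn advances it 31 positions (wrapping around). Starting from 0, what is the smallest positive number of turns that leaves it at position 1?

83 = 2·31 + 21
31 = 1·21 + 10
21 = 2·10 + 1
10 = 10·1 + 0
Back-substituting gives 31·75 ≡ 1 (mod 83).

75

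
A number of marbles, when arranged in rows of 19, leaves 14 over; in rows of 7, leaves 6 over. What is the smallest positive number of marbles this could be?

x ≡ 6 (mod 7) gives x ∈ {6, 13, 20, 27, 34, 41, 48, 55, …}.
The first of these with x mod 19 = 14 is 90.

90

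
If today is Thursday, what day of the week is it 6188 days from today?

Thursday

6188 − 884·7 = 0, so 6188 ≡ 0 (mod 7).
Thursday + 0 days → Thursday.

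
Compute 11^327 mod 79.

18

Successive squares of 11 mod 79: 11^1≡11, 11^2≡42, 11^4≡26, 11^8≡44, 11^16≡40, 11^32≡20, 11^64≡5, 11^128≡25, 11^256≡72.
Since 327 = 1 + 2 + 4 + 64 + 256 in binary, 11^327 ≡ 11·42·26·5·72 ≡ 18 (mod 79).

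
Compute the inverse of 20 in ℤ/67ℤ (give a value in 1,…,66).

67 = 3·20 + 7
20 = 2·7 + 6
7 = 1·6 + 1
6 = 6·1 + 0
Back-substituting gives 20·57 ≡ 1 (mod 67).

57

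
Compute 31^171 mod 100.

31

Successive squares of 31 mod 100: 31^1≡31, 31^2≡61, 31^4≡21, 31^8≡41, 31^16≡81, 31^32≡61, 31^64≡21, 31^128≡41.
Since 171 = 1 + 2 + 8 + 32 + 128 in binary, 31^171 ≡ 31·61·41·61·41 ≡ 31 (mod 100).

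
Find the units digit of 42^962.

Last digits of 2^n: 2, 4, 8, 6 (period 4).
962 leaves remainder 2 on division by 4, so 42^962 ends in 4.

4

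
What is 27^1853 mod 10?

7

Powers of 7 mod 10 repeat with period 4: 7, 9, 3, 1.
1853 mod 4 = 1, so the last digit matches 7^1 = 7.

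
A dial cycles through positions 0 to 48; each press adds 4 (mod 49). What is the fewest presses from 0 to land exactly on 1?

49 = 12·4 + 1
4 = 4·1 + 0
Back-substituting gives 4·37 ≡ 1 (mod 49).

37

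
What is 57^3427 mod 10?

Powers of 7 mod 10 repeat with period 4: 7, 9, 3, 1.
3427 mod 4 = 3, so the last digit matches 7^3 = 3.

3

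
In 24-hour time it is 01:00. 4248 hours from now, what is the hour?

4248 − 177·24 = 0, so 4248 ≡ 0 (mod 24).
(1 + 0) mod 24 = 1.

1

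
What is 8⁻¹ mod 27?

8·17 = 136 = 5·27 + 1, so 8⁻¹ ≡ 17 (mod 27).

17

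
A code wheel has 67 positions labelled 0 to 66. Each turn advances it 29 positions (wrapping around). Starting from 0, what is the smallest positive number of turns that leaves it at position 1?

37

29·37 = 1073 = 16·67 + 1, so 29⁻¹ ≡ 37 (mod 67).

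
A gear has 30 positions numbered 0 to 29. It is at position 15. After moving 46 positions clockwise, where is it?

46 mod 30 = 16 (since 1·30 = 30).
(15 + 16) mod 30 = 1.

1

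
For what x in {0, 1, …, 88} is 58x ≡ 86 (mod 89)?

58⁻¹ ≡ 66 (mod 89) because 58·66 = 3828 = 43·89 + 1.
So x ≡ 66·86 = 5676 ≡ 69 (mod 89).
Check: 58·69 = 4002 = 44·89 + 86.

69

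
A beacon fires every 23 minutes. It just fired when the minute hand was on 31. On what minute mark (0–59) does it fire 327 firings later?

327·23 = 7521.
Dividing 7521 by 60 gives quotient 125 and remainder 21.
(31 + 21) mod 60 = 52.

52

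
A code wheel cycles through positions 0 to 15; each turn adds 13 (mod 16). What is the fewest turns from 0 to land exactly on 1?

5

16 = 1·13 + 3
13 = 4·3 + 1
3 = 3·1 + 0
Back-substituting gives 13·5 ≡ 1 (mod 16).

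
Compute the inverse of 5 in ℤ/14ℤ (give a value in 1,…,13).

14 = 2·5 + 4
5 = 1·4 + 1
4 = 4·1 + 0
Back-substituting gives 5·3 ≡ 1 (mod 14).

3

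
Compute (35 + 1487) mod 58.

1487 − 25·58 = 37, so 1487 ≡ 37 (mod 58).
(35 + 37) mod 58 = 14.

14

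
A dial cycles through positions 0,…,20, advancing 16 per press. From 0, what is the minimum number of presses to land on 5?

The inverse of 16 mod 21 is 4 (since 16·4 = 64 ≡ 1).
Multiplying both sides by 4: x ≡ 4·5 = 20 ≡ 20 (mod 21).
Check: 16·20 = 320 = 15·21 + 5.

20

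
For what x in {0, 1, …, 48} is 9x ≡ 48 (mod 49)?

38

9⁻¹ ≡ 11 (mod 49) because 9·11 = 99 = 2·49 + 1.
Multiplying both sides by 11: x ≡ 11·48 = 528 ≡ 38 (mod 49).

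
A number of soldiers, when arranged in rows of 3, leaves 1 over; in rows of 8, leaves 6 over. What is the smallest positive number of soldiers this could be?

22

x ≡ 1 (mod 3) gives x ∈ {1, 4, 7, 10, 13, 16, 19, 22}.
The first of these with x mod 8 = 6 is 22.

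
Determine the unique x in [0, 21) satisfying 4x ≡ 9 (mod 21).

The inverse of 4 mod 21 is 16 (since 4·16 = 64 ≡ 1).
So x ≡ 16·9 = 144 ≡ 18 (mod 21).

18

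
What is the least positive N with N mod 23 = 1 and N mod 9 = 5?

Since 9·18 ≡ 1 (mod 23), take x = 5 + 9·((1−5)·18 mod 23) = 5 + 9·20 = 185.
Check: 185 mod 23 = 1, 185 mod 9 = 5.

185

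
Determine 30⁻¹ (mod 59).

59 = 1·30 + 29
30 = 1·29 + 1
29 = 29·1 + 0
Back-substituting gives 30·2 ≡ 1 (mod 59).

2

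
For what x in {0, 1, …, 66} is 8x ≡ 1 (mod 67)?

42

The inverse of 8 mod 67 is 42 (since 8·42 = 336 ≡ 1).
Multiplying both sides by 42: x ≡ 42·1 = 42 ≡ 42 (mod 67).
Check: 8·42 = 336 = 5·67 + 1.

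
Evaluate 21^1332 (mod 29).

By repeated squaring mod 29: 21^1≡21, 21^2≡6, 21^4≡7, 21^8≡20, 21^16≡23, 21^32≡7, 21^64≡20, 21^128≡23, 21^256≡7, 21^512≡20, 21^1024≡23.
Since 1332 = 4 + 16 + 32 + 256 + 1024 in binary, 21^1332 ≡ 7·23·7·7·23 ≡ 23 (mod 29).

23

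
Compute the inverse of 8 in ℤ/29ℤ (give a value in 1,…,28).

11

8·11 = 88 = 3·29 + 1, so 8⁻¹ ≡ 11 (mod 29).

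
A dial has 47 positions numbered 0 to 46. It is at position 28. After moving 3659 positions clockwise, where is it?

21

3659 − 77·47 = 40, so 3659 ≡ 40 (mod 47).
(28 + 40) mod 47 = 21.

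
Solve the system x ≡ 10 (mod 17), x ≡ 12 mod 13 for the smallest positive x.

Since 13·4 ≡ 1 (mod 17), take x = 12 + 13·((10−12)·4 mod 17) = 12 + 13·9 = 129.
Check: 129 mod 17 = 10, 129 mod 13 = 12.

129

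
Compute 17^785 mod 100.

57

By repeated squaring mod 100: 17^1≡17, 17^2≡89, 17^4≡21, 17^8≡41, 17^16≡81, 17^32≡61, 17^64≡21, 17^128≡41, 17^256≡81, 17^512≡61.
Since 785 = 1 + 16 + 256 + 512 in binary, 17^785 ≡ 17·81·81·61 ≡ 57 (mod 100).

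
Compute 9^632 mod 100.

Square-and-reduce mod 100: 9^1≡9, 9^2≡81, 9^4≡61, 9^8≡21, 9^16≡41, 9^32≡81, 9^64≡61, 9^128≡21, 9^256≡41, 9^512≡81.
Since 632 = 8 + 16 + 32 + 64 + 512 in binary, 9^632 ≡ 21·41·81·61·81 ≡ 81 (mod 100).

81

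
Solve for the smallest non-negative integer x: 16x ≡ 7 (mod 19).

The inverse of 16 mod 19 is 6 (since 16·6 = 96 ≡ 1).
Multiplying both sides by 6: x ≡ 6·7 = 42 ≡ 4 (mod 19).

4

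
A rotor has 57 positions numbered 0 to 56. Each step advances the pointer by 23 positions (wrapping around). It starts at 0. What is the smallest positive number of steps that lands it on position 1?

5

23⁻¹ ≡ 5 (mod 57) because 23·5 = 115 = 2·57 + 1.
Multiplying both sides by 5: x ≡ 5·1 = 5 ≡ 5 (mod 57).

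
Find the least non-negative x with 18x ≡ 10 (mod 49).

6

The inverse of 18 mod 49 is 30 (since 18·30 = 540 ≡ 1).
So x ≡ 30·10 = 300 ≡ 6 (mod 49).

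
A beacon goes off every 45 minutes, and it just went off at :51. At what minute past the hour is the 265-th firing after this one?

265·45 = 11925.
Dividing 11925 by 60 gives quotient 198 and remainder 45.
(51 + 45) mod 60 = 36.

36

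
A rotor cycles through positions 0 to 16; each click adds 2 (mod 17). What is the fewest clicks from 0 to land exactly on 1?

9

17 = 8·2 + 1
2 = 2·1 + 0
Back-substituting gives 2·9 ≡ 1 (mod 17).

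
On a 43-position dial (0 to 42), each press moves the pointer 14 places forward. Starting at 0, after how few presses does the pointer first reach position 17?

The inverse of 14 mod 43 is 40 (since 14·40 = 560 ≡ 1).
Multiplying both sides by 40: x ≡ 40·17 = 680 ≡ 35 (mod 43).

35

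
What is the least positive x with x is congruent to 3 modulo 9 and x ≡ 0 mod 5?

Since 5·2 ≡ 1 (mod 9), take x = 0 + 5·((3−0)·2 mod 9) = 0 + 5·6 = 30.
Check: 30 mod 9 = 3, 30 mod 5 = 0.

30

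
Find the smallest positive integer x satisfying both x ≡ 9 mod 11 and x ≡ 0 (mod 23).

207

x ≡ 9 (mod 11) gives x ∈ {9, 20, 31, 42, 53, 64, 75, 86, …}.
The first of these with x mod 23 = 0 is 207.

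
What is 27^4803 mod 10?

The units digit of 27^n cycles with period 4: 7, 9, 3, 1, …
4803 mod 4 = 3, so the last digit matches 7^3 = 3.

3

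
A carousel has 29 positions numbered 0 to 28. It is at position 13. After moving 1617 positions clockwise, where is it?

1617 mod 29 = 22 (since 55·29 = 1595).
(13 + 22) mod 29 = 6.

6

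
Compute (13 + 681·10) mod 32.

7

681·10 = 6810.
Dividing 6810 by 32 gives quotient 212 and remainder 26.
(13 + 26) mod 32 = 7.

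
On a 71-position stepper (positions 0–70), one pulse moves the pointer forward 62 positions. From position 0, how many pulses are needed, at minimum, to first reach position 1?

63

71 = 1·62 + 9
62 = 6·9 + 8
9 = 1·8 + 1
8 = 8·1 + 0
Back-substituting gives 62·63 ≡ 1 (mod 71).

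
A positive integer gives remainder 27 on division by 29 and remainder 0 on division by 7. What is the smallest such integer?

x ≡ 0 (mod 7) gives x ∈ {0, 7, 14, 21, 28, 35, 42, 49, …}.
The first of these with x mod 29 = 27 is 56.

56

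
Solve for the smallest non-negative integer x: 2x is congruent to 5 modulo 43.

24

The inverse of 2 mod 43 is 22 (since 2·22 = 44 ≡ 1).
So x ≡ 22·5 = 110 ≡ 24 (mod 43).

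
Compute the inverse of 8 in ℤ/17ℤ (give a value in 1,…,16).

17 = 2·8 + 1
8 = 8·1 + 0
Back-substituting gives 8·15 ≡ 1 (mod 17).

15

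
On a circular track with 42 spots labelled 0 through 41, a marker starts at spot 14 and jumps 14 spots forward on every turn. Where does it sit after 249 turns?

249·14 = 3486.
3486 − 83·42 = 0, so 3486 ≡ 0 (mod 42).
(14 + 0) mod 42 = 14.

14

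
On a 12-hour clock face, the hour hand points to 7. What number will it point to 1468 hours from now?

1468 = 122·12 + 4, so 1468 mod 12 = 4.
7 + 4 → 11 on a 12-hour dial.

11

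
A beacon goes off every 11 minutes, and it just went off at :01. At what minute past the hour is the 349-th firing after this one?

349·11 = 3839.
3839 − 63·60 = 59, so 3839 ≡ 59 (mod 60).
(1 + 59) mod 60 = 0.

0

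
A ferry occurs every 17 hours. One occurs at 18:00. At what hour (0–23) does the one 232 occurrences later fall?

232·17 = 3944.
3944 mod 24 = 8 (since 164·24 = 3936).
(18 + 8) mod 24 = 2.

2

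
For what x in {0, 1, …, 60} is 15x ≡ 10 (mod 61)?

15⁻¹ ≡ 57 (mod 61) because 15·57 = 855 = 14·61 + 1.
So x ≡ 57·10 = 570 ≡ 21 (mod 61).

21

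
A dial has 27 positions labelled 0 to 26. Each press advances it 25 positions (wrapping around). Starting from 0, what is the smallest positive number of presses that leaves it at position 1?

13

27 = 1·25 + 2
25 = 12·2 + 1
2 = 2·1 + 0
Back-substituting gives 25·13 ≡ 1 (mod 27).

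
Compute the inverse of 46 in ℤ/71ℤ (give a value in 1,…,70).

17

46·17 = 782 = 11·71 + 1, so 46⁻¹ ≡ 17 (mod 71).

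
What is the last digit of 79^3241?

The units digit of 79^n cycles with period 2: 9, 1, …
3241 mod 2 = 1, so the last digit matches 9^1 = 9.

9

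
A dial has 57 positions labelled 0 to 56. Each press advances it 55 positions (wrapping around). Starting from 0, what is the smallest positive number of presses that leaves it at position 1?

28

57 = 1·55 + 2
55 = 27·2 + 1
2 = 2·1 + 0
Back-substituting gives 55·28 ≡ 1 (mod 57).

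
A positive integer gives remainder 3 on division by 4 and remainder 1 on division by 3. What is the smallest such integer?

7

x ≡ 1 (mod 3) gives x ∈ {1, 4, 7}.
The first of these with x mod 4 = 3 is 7.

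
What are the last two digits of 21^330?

Square-and-reduce mod 100: 21^1≡21, 21^2≡41, 21^4≡81, 21^8≡61, 21^16≡21, 21^32≡41, 21^64≡81, 21^128≡61, 21^256≡21.
Since 330 = 2 + 8 + 64 + 256 in binary, 21^330 ≡ 41·61·81·21 ≡ 1 (mod 100).

01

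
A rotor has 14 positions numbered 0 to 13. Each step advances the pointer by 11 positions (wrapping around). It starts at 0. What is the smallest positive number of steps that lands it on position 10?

6

11⁻¹ ≡ 9 (mod 14) because 11·9 = 99 = 7·14 + 1.
So x ≡ 9·10 = 90 ≡ 6 (mod 14).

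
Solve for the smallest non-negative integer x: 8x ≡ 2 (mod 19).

The inverse of 8 mod 19 is 12 (since 8·12 = 96 ≡ 1).
Multiplying both sides by 12: x ≡ 12·2 = 24 ≡ 5 (mod 19).

5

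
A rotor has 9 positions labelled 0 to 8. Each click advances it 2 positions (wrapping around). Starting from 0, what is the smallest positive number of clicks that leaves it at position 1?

9 = 4·2 + 1
2 = 2·1 + 0
Back-substituting gives 2·5 ≡ 1 (mod 9).

5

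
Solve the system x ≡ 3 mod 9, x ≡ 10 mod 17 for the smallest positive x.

129

Since 17·8 ≡ 1 (mod 9), take x = 10 + 17·((3−10)·8 mod 9) = 10 + 17·7 = 129.
Check: 129 mod 9 = 3, 129 mod 17 = 10.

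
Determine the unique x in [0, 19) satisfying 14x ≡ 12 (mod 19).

9

The inverse of 14 mod 19 is 15 (since 14·15 = 210 ≡ 1).
Multiplying both sides by 15: x ≡ 15·12 = 180 ≡ 9 (mod 19).
Check: 14·9 = 126 = 6·19 + 12.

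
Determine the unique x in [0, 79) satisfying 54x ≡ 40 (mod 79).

30

54⁻¹ ≡ 60 (mod 79) because 54·60 = 3240 = 41·79 + 1.
So x ≡ 60·40 = 2400 ≡ 30 (mod 79).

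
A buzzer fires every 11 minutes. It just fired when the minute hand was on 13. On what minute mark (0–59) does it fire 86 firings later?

59

86·11 = 946.
946 mod 60 = 46 (since 15·60 = 900).
(13 + 46) mod 60 = 59.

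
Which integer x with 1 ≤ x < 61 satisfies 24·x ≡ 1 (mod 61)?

28

24·28 = 672 = 11·61 + 1, so 24⁻¹ ≡ 28 (mod 61).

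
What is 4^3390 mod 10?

6

Powers of 4 mod 10 repeat with period 2: 4, 6.
3390 mod 2 = 0, so the last digit matches 4^2 = 6.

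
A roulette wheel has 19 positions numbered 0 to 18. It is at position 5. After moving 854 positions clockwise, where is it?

4

854 − 44·19 = 18, so 854 ≡ 18 (mod 19).
(5 + 18) mod 19 = 4.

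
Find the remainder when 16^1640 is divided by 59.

5

Successive squares of 16 mod 59: 16^1≡16, 16^2≡20, 16^4≡46, 16^8≡51, 16^16≡5, 16^32≡25, 16^64≡35, 16^128≡45, 16^256≡19, 16^512≡7, 16^1024≡49.
Since 1640 = 8 + 32 + 64 + 512 + 1024 in binary, 16^1640 ≡ 51·25·35·7·49 ≡ 5 (mod 59).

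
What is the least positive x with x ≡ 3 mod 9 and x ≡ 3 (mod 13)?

3

Since 13·7 ≡ 1 (mod 9), take x = 3 + 13·((3−3)·7 mod 9) = 3 + 13·0 = 3.
Check: 3 mod 9 = 3, 3 mod 13 = 3.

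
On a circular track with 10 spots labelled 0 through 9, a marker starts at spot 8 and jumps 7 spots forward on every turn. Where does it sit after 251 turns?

251·7 = 1757.
1757 mod 10 = 7 (since 175·10 = 1750).
(8 + 7) mod 10 = 5.

5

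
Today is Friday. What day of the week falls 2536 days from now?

Sunday

2536 − 362·7 = 2, so 2536 ≡ 2 (mod 7).
Friday + 2 days → Sunday.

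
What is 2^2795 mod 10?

Last digits of 2^n: 2, 4, 8, 6 (period 4).
2795 leaves remainder 3 on division by 4, so 2^2795 ends in 8.

8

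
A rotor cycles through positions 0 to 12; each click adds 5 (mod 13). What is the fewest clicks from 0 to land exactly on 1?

13 = 2·5 + 3
5 = 1·3 + 2
3 = 1·2 + 1
2 = 2·1 + 0
Back-substituting gives 5·8 ≡ 1 (mod 13).

8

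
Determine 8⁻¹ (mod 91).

57

91 = 11·8 + 3
8 = 2·3 + 2
3 = 1·2 + 1
2 = 2·1 + 0
Back-substituting gives 8·57 ≡ 1 (mod 91).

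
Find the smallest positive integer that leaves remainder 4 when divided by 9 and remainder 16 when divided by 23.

x ≡ 4 (mod 9) gives x ∈ {4, 13, 22, 31, 40, 49, 58, 67, …}.
The first of these with x mod 23 = 16 is 85.

85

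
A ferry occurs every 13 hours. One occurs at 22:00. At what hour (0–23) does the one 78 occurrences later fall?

78·13 = 1014.
Dividing 1014 by 24 gives quotient 42 and remainder 6.
(22 + 6) mod 24 = 4.

4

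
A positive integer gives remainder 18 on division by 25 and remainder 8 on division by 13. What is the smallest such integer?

268

Since 13·2 ≡ 1 (mod 25), take x = 8 + 13·((18−8)·2 mod 25) = 8 + 13·20 = 268.
Check: 268 mod 25 = 18, 268 mod 13 = 8.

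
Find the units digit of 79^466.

1

The units digit of 79^n cycles with period 2: 9, 1, …
466 mod 2 = 0, so the last digit matches 9^2 = 1.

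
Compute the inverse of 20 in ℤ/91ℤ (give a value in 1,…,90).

41

20·41 = 820 = 9·91 + 1, so 20⁻¹ ≡ 41 (mod 91).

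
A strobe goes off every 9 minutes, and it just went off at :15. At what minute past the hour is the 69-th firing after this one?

69·9 = 621.
621 mod 60 = 21 (since 10·60 = 600).
(15 + 21) mod 60 = 36.

36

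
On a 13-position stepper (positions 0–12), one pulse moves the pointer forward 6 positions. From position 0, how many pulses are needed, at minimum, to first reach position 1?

13 = 2·6 + 1
6 = 6·1 + 0
Back-substituting gives 6·11 ≡ 1 (mod 13).

11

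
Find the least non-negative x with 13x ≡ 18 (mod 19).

13⁻¹ ≡ 3 (mod 19) because 13·3 = 39 = 2·19 + 1.
So x ≡ 3·18 = 54 ≡ 16 (mod 19).

16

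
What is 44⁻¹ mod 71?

21

71 = 1·44 + 27
44 = 1·27 + 17
27 = 1·17 + 10
17 = 1·10 + 7
10 = 1·7 + 3
7 = 2·3 + 1
3 = 3·1 + 0
Back-substituting gives 44·21 ≡ 1 (mod 71).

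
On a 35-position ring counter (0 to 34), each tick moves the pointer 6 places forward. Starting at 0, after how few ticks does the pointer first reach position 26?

6⁻¹ ≡ 6 (mod 35) because 6·6 = 36 = 1·35 + 1.
So x ≡ 6·26 = 156 ≡ 16 (mod 35).
Check: 6·16 = 96 = 2·35 + 26.

16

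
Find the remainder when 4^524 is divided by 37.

Square-and-reduce mod 37: 4^1≡4, 4^2≡16, 4^4≡34, 4^8≡9, 4^16≡7, 4^32≡12, 4^64≡33, 4^128≡16, 4^256≡34, 4^512≡9.
524 = 4 + 8 + 512, so 4^524 ≡ 34·9·9 ≡ 16 (mod 37).

16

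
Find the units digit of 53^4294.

The units digit of 53^n cycles with period 4: 3, 9, 7, 1, …
4294 mod 4 = 2, so the last digit matches 3^2 = 9.

9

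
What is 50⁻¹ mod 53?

35

53 = 1·50 + 3
50 = 16·3 + 2
3 = 1·2 + 1
2 = 2·1 + 0
Back-substituting gives 50·35 ≡ 1 (mod 53).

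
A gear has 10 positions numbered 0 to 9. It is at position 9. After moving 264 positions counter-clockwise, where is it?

5

264 − 26·10 = 4, so 264 ≡ 4 (mod 10).
(9 − 4) mod 10 = 5.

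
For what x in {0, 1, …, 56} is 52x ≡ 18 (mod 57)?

42

52⁻¹ ≡ 34 (mod 57) because 52·34 = 1768 = 31·57 + 1.
So x ≡ 34·18 = 612 ≡ 42 (mod 57).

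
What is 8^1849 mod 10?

8

Last digits of 8^n: 8, 4, 2, 6 (period 4).
1849 leaves remainder 1 on division by 4, so 8^1849 ends in 8.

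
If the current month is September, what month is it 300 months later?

300 mod 12 = 0 (since 25·12 = 300).
September + 0 months → September.

September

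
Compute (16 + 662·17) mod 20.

662·17 = 11254.
11254 = 562·20 + 14, so 11254 mod 20 = 14.
(16 + 14) mod 20 = 10.

10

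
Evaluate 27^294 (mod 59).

28

Square-and-reduce mod 59: 27^1≡27, 27^2≡21, 27^4≡28, 27^8≡17, 27^16≡53, 27^32≡36, 27^64≡57, 27^128≡4, 27^256≡16.
294 = 2 + 4 + 32 + 256, so 27^294 ≡ 21·28·36·16 ≡ 28 (mod 59).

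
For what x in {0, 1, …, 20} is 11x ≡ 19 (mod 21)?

The inverse of 11 mod 21 is 2 (since 11·2 = 22 ≡ 1).
So x ≡ 2·19 = 38 ≡ 17 (mod 21).

17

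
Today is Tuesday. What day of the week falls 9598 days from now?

Wednesday

9598 = 1371·7 + 1, so 9598 mod 7 = 1.
Tuesday + 1 day → Wednesday.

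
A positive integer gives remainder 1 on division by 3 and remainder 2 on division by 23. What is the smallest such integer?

Since 23·2 ≡ 1 (mod 3), take x = 2 + 23·((1−2)·2 mod 3) = 2 + 23·1 = 25.
Check: 25 mod 3 = 1, 25 mod 23 = 2.

25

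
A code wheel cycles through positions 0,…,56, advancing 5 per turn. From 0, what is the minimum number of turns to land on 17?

49

The inverse of 5 mod 57 is 23 (since 5·23 = 115 ≡ 1).
Multiplying both sides by 23: x ≡ 23·17 = 391 ≡ 49 (mod 57).
Check: 5·49 = 245 = 4·57 + 17.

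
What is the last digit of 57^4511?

3

Last digits of 7^n: 7, 9, 3, 1 (period 4).
4511 leaves remainder 3 on division by 4, so 57^4511 ends in 3.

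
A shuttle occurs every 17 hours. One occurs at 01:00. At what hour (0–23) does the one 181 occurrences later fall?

6

181·17 = 3077.
3077 = 128·24 + 5, so 3077 mod 24 = 5.
(1 + 5) mod 24 = 6.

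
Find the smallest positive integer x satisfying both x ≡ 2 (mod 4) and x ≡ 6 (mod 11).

6

x ≡ 2 (mod 4) gives x ∈ {2, 6}.
The first of these with x mod 11 = 6 is 6.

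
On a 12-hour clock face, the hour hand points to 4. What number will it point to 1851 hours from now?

7

1851 − 154·12 = 3, so 1851 ≡ 3 (mod 12).
4 + 3 → 7 on a 12-hour dial.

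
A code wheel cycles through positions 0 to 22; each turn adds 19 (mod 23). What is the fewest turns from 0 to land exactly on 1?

17

19·17 = 323 = 14·23 + 1, so 19⁻¹ ≡ 17 (mod 23).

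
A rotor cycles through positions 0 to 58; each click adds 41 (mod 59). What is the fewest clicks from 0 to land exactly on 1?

36

59 = 1·41 + 18
41 = 2·18 + 5
18 = 3·5 + 3
5 = 1·3 + 2
3 = 1·2 + 1
2 = 2·1 + 0
Back-substituting gives 41·36 ≡ 1 (mod 59).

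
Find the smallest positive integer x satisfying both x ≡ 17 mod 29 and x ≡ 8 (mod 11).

162

x ≡ 8 (mod 11) gives x ∈ {8, 19, 30, 41, 52, 63, 74, 85, …}.
The first of these with x mod 29 = 17 is 162.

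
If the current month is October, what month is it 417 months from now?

Dividing 417 by 12 gives quotient 34 and remainder 9.
October + 9 months → July.

July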